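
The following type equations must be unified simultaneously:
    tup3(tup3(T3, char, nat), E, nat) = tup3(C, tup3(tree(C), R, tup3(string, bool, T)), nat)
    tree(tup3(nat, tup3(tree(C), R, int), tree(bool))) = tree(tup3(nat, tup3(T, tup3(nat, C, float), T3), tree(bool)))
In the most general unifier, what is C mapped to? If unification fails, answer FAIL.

Decompose tup3/3: tup3(T3, char, nat) = C,  E = tup3(tree(C), R, tup3(string, bool, T)),  nat = nat.
Bind C := tup3(T3, char, nat); substituting into the 2 remaining equations that mention C gives: E = tup3(tree(tup3(T3, char, nat)), R, tup3(string, bool, T)),  tree(tup3(nat, tup3(tree(tup3(T3, char, nat)), R, int), tree(bool))) = tree(tup3(nat, tup3(T, tup3(nat, tup3(T3, char, nat), float), T3), tree(bool))).
Bind E := tup3(tree(tup3(T3, char, nat)), R, tup3(string, bool, T)); no other remaining equation mentions E.
Delete trivial equation nat = nat.
Decompose tree/1: tup3(nat, tup3(tree(tup3(T3, char, nat)), R, int), tree(bool)) = tup3(nat, tup3(T, tup3(nat, tup3(T3, char, nat), float), T3), tree(bool)).
Decompose tup3/3: nat = nat,  tup3(tree(tup3(T3, char, nat)), R, int) = tup3(T, tup3(nat, tup3(T3, char, nat), float), T3),  tree(bool) = tree(bool).
Delete trivial equation nat = nat.
Decompose tup3/3: tree(tup3(T3, char, nat)) = T,  R = tup3(nat, tup3(T3, char, nat), float),  int = T3.
Bind T := tree(tup3(T3, char, nat)); no other remaining equation mentions T. Substituting into the earlier binding gives E := tup3(tree(tup3(T3, char, nat)), R, tup3(string, bool, tree(tup3(T3, char, nat)))).
Bind R := tup3(nat, tup3(T3, char, nat), float); no other remaining equation mentions R. Substituting into the earlier binding gives E := tup3(tree(tup3(T3, char, nat)), tup3(nat, tup3(T3, char, nat), float), tup3(string, bool, tree(tup3(T3, char, nat)))).
Bind T3 := int; no other remaining equation mentions T3. Substituting into the earlier bindings gives C := tup3(int, char, nat), E := tup3(tree(tup3(int, char, nat)), tup3(nat, tup3(int, char, nat), float), tup3(string, bool, tree(tup3(int, char, nat)))), T := tree(tup3(int, char, nat)), R := tup3(nat, tup3(int, char, nat), float).
Delete trivial equation tree(bool) = tree(bool).
MGU = { C := tup3(int, char, nat), E := tup3(tree(tup3(int, char, nat)), tup3(nat, tup3(int, char, nat), float), tup3(string, bool, tree(tup3(int, char, nat)))), T := tree(tup3(int, char, nat)), R := tup3(nat, tup3(int, char, nat), float), T3 := int }, so C := tup3(int, char, nat).

tup3(int, char, nat)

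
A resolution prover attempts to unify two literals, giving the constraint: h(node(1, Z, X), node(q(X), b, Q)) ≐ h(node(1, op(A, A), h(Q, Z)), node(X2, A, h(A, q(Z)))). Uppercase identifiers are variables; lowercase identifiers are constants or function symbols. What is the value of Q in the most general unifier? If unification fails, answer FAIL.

Decompose h/2: node(1, Z, X) ≐ node(1, op(A, A), h(Q, Z)),  node(q(X), b, Q) ≐ node(X2, A, h(A, q(Z))).
Decompose node/3: 1 ≐ 1,  Z ≐ op(A, A),  X ≐ h(Q, Z).
Delete trivial equation 1 ≐ 1.
Bind Z := op(A, A); substituting into the remaining equations gives: X ≐ h(Q, op(A, A)),  node(q(X), b, Q) ≐ node(X2, A, h(A, q(op(A, A)))).
Bind X := h(Q, op(A, A)); substituting into the remaining equation gives: node(q(h(Q, op(A, A))), b, Q) ≐ node(X2, A, h(A, q(op(A, A)))).
Decompose node/3: q(h(Q, op(A, A))) ≐ X2,  b ≐ A,  Q ≐ h(A, q(op(A, A))).
Bind X2 := q(h(Q, op(A, A))); no other remaining equation mentions X2.
Bind A := b; substituting into the remaining equation gives: Q ≐ h(b, q(op(b, b))). Substituting into the earlier bindings gives Z := op(b, b), X := h(Q, op(b, b)), X2 := q(h(Q, op(b, b))).
Bind Q := h(b, q(op(b, b))). Substituting into the earlier bindings gives X := h(h(b, q(op(b, b))), op(b, b)), X2 := q(h(h(b, q(op(b, b))), op(b, b))).
MGU = { Z -> op(b, b), X -> h(h(b, q(op(b, b))), op(b, b)), X2 -> q(h(h(b, q(op(b, b))), op(b, b))), A -> b, Q -> h(b, q(op(b, b))) }, so Q -> h(b, q(op(b, b))).

h(b, q(op(b, b)))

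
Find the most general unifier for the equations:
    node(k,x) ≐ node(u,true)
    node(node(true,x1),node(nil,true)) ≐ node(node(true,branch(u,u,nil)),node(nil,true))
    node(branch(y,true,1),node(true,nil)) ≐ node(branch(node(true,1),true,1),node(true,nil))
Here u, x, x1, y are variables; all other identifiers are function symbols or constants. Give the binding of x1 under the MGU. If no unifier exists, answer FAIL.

branch(k,k,nil)

Decompose node/2: k ≐ u,  x ≐ true.
Bind u := k; substituting into the one remaining equation that mentions u gives: node(node(true,x1),node(nil,true)) ≐ node(node(true,branch(k,k,nil)),node(nil,true)).
Bind x := true; no other remaining equation mentions x.
Decompose node/2: node(true,x1) ≐ node(true,branch(k,k,nil)),  node(nil,true) ≐ node(nil,true).
Decompose node/2: true ≐ true,  x1 ≐ branch(k,k,nil).
Delete trivial equation true ≐ true.
Bind x1 := branch(k,k,nil); no other remaining equation mentions x1.
Delete trivial equation node(nil,true) ≐ node(nil,true).
Decompose node/2: branch(y,true,1) ≐ branch(node(true,1),true,1),  node(true,nil) ≐ node(true,nil).
Decompose branch/3: y ≐ node(true,1),  true ≐ true,  1 ≐ 1.
Bind y := node(true,1); no other remaining equation mentions y.
Delete trivial equation true ≐ true.
Delete trivial equation 1 ≐ 1.
Delete trivial equation node(true,nil) ≐ node(true,nil).
MGU = { u -> k, x -> true, x1 -> branch(k,k,nil), y -> node(true,1) }, so x1 -> branch(k,k,nil).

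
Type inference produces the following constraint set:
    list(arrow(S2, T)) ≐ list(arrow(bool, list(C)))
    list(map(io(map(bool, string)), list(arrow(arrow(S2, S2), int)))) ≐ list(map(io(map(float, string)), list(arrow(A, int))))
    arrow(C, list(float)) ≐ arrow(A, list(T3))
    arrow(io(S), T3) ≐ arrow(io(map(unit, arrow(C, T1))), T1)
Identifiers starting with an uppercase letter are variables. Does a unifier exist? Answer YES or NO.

Decompose list/1: arrow(S2, T) ≐ arrow(bool, list(C)).
Decompose arrow/2: S2 ≐ bool,  T ≐ list(C).
Bind S2 := bool; substituting into the one remaining equation that mentions S2 gives: list(map(io(map(bool, string)), list(arrow(arrow(bool, bool), int)))) ≐ list(map(io(map(float, string)), list(arrow(A, int)))).
Bind T := list(C); no other remaining equation mentions T.
Decompose list/1: map(io(map(bool, string)), list(arrow(arrow(bool, bool), int))) ≐ map(io(map(float, string)), list(arrow(A, int))).
Decompose map/2: io(map(bool, string)) ≐ io(map(float, string)),  list(arrow(arrow(bool, bool), int)) ≐ list(arrow(A, int)).
Decompose io/1: map(bool, string) ≐ map(float, string).
Decompose map/2: bool ≐ float,  string ≐ string.
Clash: constants bool and float differ; no unifier exists.

NO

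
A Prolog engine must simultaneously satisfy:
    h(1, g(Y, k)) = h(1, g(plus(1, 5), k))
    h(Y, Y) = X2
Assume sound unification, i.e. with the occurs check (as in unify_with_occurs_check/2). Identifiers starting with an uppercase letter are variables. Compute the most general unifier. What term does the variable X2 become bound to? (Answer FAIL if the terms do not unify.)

Decompose h/2: 1 = 1,  g(Y, k) = g(plus(1, 5), k).
Delete trivial equation 1 = 1.
Decompose g/2: Y = plus(1, 5),  k = k.
Bind Y := plus(1, 5); substituting into the one remaining equation that mentions Y gives: h(plus(1, 5), plus(1, 5)) = X2.
Delete trivial equation k = k.
Bind X2 := h(plus(1, 5), plus(1, 5)).
MGU = { Y ↦ plus(1, 5), X2 ↦ h(plus(1, 5), plus(1, 5)) }, so X2 ↦ h(plus(1, 5), plus(1, 5)).

h(plus(1, 5), plus(1, 5))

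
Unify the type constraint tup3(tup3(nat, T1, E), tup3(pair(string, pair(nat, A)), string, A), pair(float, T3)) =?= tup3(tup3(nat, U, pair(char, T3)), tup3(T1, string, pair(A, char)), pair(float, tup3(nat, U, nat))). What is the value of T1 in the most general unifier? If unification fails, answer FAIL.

FAIL

Decompose tup3/3: tup3(nat, T1, E) =?= tup3(nat, U, pair(char, T3)),  tup3(pair(string, pair(nat, A)), string, A) =?= tup3(T1, string, pair(A, char)),  pair(float, T3) =?= pair(float, tup3(nat, U, nat)).
Decompose tup3/3: nat =?= nat,  T1 =?= U,  E =?= pair(char, T3).
Delete trivial equation nat =?= nat.
Bind T1 := U; substituting into the one remaining equation that mentions T1 gives: tup3(pair(string, pair(nat, A)), string, A) =?= tup3(U, string, pair(A, char)).
Bind E := pair(char, T3); no other remaining equation mentions E.
Decompose tup3/3: pair(string, pair(nat, A)) =?= U,  string =?= string,  A =?= pair(A, char).
Bind U := pair(string, pair(nat, A)); substituting into the one remaining equation that mentions U gives: pair(float, T3) =?= pair(float, tup3(nat, pair(string, pair(nat, A)), nat)). Substituting into the earlier binding gives T1 := pair(string, pair(nat, A)).
Delete trivial equation string =?= string.
Occurs check fails: A occurs in pair(A, char); the equation A =?= pair(A, char) has no finite solution.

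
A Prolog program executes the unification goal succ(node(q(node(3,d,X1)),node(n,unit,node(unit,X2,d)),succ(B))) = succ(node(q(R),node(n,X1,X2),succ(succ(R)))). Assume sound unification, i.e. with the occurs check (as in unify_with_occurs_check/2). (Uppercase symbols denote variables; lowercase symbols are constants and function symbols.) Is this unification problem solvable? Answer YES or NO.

NO

Decompose succ/1: node(q(node(3,d,X1)),node(n,unit,node(unit,X2,d)),succ(B)) = node(q(R),node(n,X1,X2),succ(succ(R))).
Decompose node/3: q(node(3,d,X1)) = q(R),  node(n,unit,node(unit,X2,d)) = node(n,X1,X2),  succ(B) = succ(succ(R)).
Decompose q/1: node(3,d,X1) = R.
Bind R := node(3,d,X1); substituting into the one remaining equation that mentions R gives: succ(B) = succ(succ(node(3,d,X1))).
Decompose node/3: n = n,  unit = X1,  node(unit,X2,d) = X2.
Delete trivial equation n = n.
Bind X1 := unit; substituting into the one remaining equation that mentions X1 gives: succ(B) = succ(succ(node(3,d,unit))). Substituting into the earlier binding gives R := node(3,d,unit).
Occurs check fails: X2 occurs in node(unit,X2,d); the equation X2 = node(unit,X2,d) has no finite solution.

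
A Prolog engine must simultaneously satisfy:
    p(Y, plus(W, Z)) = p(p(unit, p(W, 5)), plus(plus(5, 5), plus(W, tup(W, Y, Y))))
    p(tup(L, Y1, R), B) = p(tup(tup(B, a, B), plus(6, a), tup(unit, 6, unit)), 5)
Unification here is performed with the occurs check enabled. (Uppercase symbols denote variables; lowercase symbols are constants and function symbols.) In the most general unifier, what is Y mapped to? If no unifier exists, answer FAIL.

p(unit, p(plus(5, 5), 5))

Decompose p/2: Y = p(unit, p(W, 5)),  plus(W, Z) = plus(plus(5, 5), plus(W, tup(W, Y, Y))).
Bind Y := p(unit, p(W, 5)); substituting into the one remaining equation that mentions Y gives: plus(W, Z) = plus(plus(5, 5), plus(W, tup(W, p(unit, p(W, 5)), p(unit, p(W, 5))))).
Decompose plus/2: W = plus(5, 5),  Z = plus(W, tup(W, p(unit, p(W, 5)), p(unit, p(W, 5)))).
Bind W := plus(5, 5); substituting into the one remaining equation that mentions W gives: Z = plus(plus(5, 5), tup(plus(5, 5), p(unit, p(plus(5, 5), 5)), p(unit, p(plus(5, 5), 5)))). Substituting into the earlier binding gives Y := p(unit, p(plus(5, 5), 5)).
Bind Z := plus(plus(5, 5), tup(plus(5, 5), p(unit, p(plus(5, 5), 5)), p(unit, p(plus(5, 5), 5)))); no other remaining equation mentions Z.
Decompose p/2: tup(L, Y1, R) = tup(tup(B, a, B), plus(6, a), tup(unit, 6, unit)),  B = 5.
Decompose tup/3: L = tup(B, a, B),  Y1 = plus(6, a),  R = tup(unit, 6, unit).
Bind L := tup(B, a, B); no other remaining equation mentions L.
Bind Y1 := plus(6, a); no other remaining equation mentions Y1.
Bind R := tup(unit, 6, unit); no other remaining equation mentions R.
Bind B := 5. Substituting into the earlier binding gives L := tup(5, a, 5).
MGU = { Y ↦ p(unit, p(plus(5, 5), 5)), W ↦ plus(5, 5), Z ↦ plus(plus(5, 5), tup(plus(5, 5), p(unit, p(plus(5, 5), 5)), p(unit, p(plus(5, 5), 5)))), L ↦ tup(5, a, 5), Y1 ↦ plus(6, a), R ↦ tup(unit, 6, unit), B ↦ 5 }, so Y ↦ p(unit, p(plus(5, 5), 5)).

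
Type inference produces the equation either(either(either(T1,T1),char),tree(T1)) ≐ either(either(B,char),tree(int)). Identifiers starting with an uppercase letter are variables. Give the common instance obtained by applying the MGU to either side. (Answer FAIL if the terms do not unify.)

either(either(either(int,int),char),tree(int))

Decompose either/2: either(either(T1,T1),char) ≐ either(B,char),  tree(T1) ≐ tree(int).
Decompose either/2: either(T1,T1) ≐ B,  char ≐ char.
Bind B := either(T1,T1); no other remaining equation mentions B.
Delete trivial equation char ≐ char.
Decompose tree/1: T1 ≐ int.
Bind T1 := int. Substituting into the earlier binding gives B := either(int,int).
Applying the MGU to either side gives either(either(either(int,int),char),tree(int)).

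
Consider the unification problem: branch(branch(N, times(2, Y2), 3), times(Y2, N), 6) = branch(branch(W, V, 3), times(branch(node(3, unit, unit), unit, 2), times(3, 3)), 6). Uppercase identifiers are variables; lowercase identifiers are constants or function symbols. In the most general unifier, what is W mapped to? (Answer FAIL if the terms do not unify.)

times(3, 3)

Decompose branch/3: branch(N, times(2, Y2), 3) = branch(W, V, 3),  times(Y2, N) = times(branch(node(3, unit, unit), unit, 2), times(3, 3)),  6 = 6.
Decompose branch/3: N = W,  times(2, Y2) = V,  3 = 3.
Bind N := W; substituting into the one remaining equation that mentions N gives: times(Y2, W) = times(branch(node(3, unit, unit), unit, 2), times(3, 3)).
Bind V := times(2, Y2); no other remaining equation mentions V.
Delete trivial equation 3 = 3.
Decompose times/2: Y2 = branch(node(3, unit, unit), unit, 2),  W = times(3, 3).
Bind Y2 := branch(node(3, unit, unit), unit, 2); no other remaining equation mentions Y2. Substituting into the earlier binding gives V := times(2, branch(node(3, unit, unit), unit, 2)).
Bind W := times(3, 3); no other remaining equation mentions W. Substituting into the earlier binding gives N := times(3, 3).
Delete trivial equation 6 = 6.
MGU = { N := times(3, 3), V := times(2, branch(node(3, unit, unit), unit, 2)), Y2 := branch(node(3, unit, unit), unit, 2), W := times(3, 3) }, so W := times(3, 3).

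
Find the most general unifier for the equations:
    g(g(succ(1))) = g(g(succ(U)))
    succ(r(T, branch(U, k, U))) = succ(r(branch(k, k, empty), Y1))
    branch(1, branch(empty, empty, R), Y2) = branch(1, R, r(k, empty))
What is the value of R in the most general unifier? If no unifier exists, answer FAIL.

Decompose g/1: g(succ(1)) = g(succ(U)).
Decompose g/1: succ(1) = succ(U).
Decompose succ/1: 1 = U.
Bind U := 1; substituting into the one remaining equation that mentions U gives: succ(r(T, branch(1, k, 1))) = succ(r(branch(k, k, empty), Y1)).
Decompose succ/1: r(T, branch(1, k, 1)) = r(branch(k, k, empty), Y1).
Decompose r/2: T = branch(k, k, empty),  branch(1, k, 1) = Y1.
Bind T := branch(k, k, empty); no other remaining equation mentions T.
Bind Y1 := branch(1, k, 1); no other remaining equation mentions Y1.
Decompose branch/3: 1 = 1,  branch(empty, empty, R) = R,  Y2 = r(k, empty).
Delete trivial equation 1 = 1.
Occurs check fails: R occurs in branch(empty, empty, R); the equation R = branch(empty, empty, R) has no finite solution.

FAIL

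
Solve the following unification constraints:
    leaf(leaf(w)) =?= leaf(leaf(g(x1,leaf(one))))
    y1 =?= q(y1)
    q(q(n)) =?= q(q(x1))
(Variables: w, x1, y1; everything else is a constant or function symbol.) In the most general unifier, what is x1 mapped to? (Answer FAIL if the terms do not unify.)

FAIL

Decompose leaf/1: leaf(w) =?= leaf(g(x1,leaf(one))).
Decompose leaf/1: w =?= g(x1,leaf(one)).
Bind w := g(x1,leaf(one)); no other remaining equation mentions w.
Occurs check fails: y1 occurs in q(y1); the equation y1 =?= q(y1) has no finite solution.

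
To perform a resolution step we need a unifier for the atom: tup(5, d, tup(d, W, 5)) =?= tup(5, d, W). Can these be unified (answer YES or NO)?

NO

Decompose tup/3: 5 =?= 5,  d =?= d,  tup(d, W, 5) =?= W.
Delete trivial equation 5 =?= 5.
Delete trivial equation d =?= d.
Occurs check fails: W occurs in tup(d, W, 5); the equation W =?= tup(d, W, 5) has no finite solution.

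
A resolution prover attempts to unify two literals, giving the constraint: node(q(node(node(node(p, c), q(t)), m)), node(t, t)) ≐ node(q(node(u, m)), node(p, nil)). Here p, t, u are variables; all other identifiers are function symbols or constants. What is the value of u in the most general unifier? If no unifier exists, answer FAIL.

Decompose node/2: q(node(node(node(p, c), q(t)), m)) ≐ q(node(u, m)),  node(t, t) ≐ node(p, nil).
Decompose q/1: node(node(node(p, c), q(t)), m) ≐ node(u, m).
Decompose node/2: node(node(p, c), q(t)) ≐ u,  m ≐ m.
Bind u := node(node(p, c), q(t)); no other remaining equation mentions u.
Delete trivial equation m ≐ m.
Decompose node/2: t ≐ p,  t ≐ nil.
Bind t := p; substituting into the remaining equation gives: p ≐ nil. Substituting into the earlier binding gives u := node(node(p, c), q(p)).
Bind p := nil. Substituting into the earlier bindings gives u := node(node(nil, c), q(nil)), t := nil.
MGU = { u ↦ node(node(nil, c), q(nil)), t ↦ nil, p ↦ nil }, so u ↦ node(node(nil, c), q(nil)).

node(node(nil, c), q(nil))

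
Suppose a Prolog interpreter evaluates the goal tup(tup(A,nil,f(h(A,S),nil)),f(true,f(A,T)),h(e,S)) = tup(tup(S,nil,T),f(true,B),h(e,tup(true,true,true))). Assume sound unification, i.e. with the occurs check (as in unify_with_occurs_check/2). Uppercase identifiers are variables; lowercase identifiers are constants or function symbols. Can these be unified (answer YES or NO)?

Decompose tup/3: tup(A,nil,f(h(A,S),nil)) = tup(S,nil,T),  f(true,f(A,T)) = f(true,B),  h(e,S) = h(e,tup(true,true,true)).
Decompose tup/3: A = S,  nil = nil,  f(h(A,S),nil) = T.
Bind A := S; substituting into the 2 remaining equations that mention A gives: f(h(S,S),nil) = T,  f(true,f(S,T)) = f(true,B).
Delete trivial equation nil = nil.
Bind T := f(h(S,S),nil); substituting into the one remaining equation that mentions T gives: f(true,f(S,f(h(S,S),nil))) = f(true,B).
Decompose f/2: true = true,  f(S,f(h(S,S),nil)) = B.
Delete trivial equation true = true.
Bind B := f(S,f(h(S,S),nil)); no other remaining equation mentions B.
Decompose h/2: e = e,  S = tup(true,true,true).
Delete trivial equation e = e.
Bind S := tup(true,true,true). Substituting into the earlier bindings gives A := tup(true,true,true), T := f(h(tup(true,true,true),tup(true,true,true)),nil), B := f(tup(true,true,true),f(h(tup(true,true,true),tup(true,true,true)),nil)).
No equations remain and no clash or occurs-check failure arose, so a unifier exists.

YES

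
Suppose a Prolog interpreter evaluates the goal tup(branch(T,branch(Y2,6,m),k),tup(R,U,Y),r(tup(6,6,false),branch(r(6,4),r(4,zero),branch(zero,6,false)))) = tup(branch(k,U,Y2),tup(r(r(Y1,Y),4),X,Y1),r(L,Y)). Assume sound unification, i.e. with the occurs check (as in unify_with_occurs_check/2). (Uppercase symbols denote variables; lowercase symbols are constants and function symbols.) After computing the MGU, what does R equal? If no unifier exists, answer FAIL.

Decompose tup/3: branch(T,branch(Y2,6,m),k) = branch(k,U,Y2),  tup(R,U,Y) = tup(r(r(Y1,Y),4),X,Y1),  r(tup(6,6,false),branch(r(6,4),r(4,zero),branch(zero,6,false))) = r(L,Y).
Decompose branch/3: T = k,  branch(Y2,6,m) = U,  k = Y2.
Bind T := k; no other remaining equation mentions T.
Bind U := branch(Y2,6,m); substituting into the one remaining equation that mentions U gives: tup(R,branch(Y2,6,m),Y) = tup(r(r(Y1,Y),4),X,Y1).
Bind Y2 := k; substituting into the one remaining equation that mentions Y2 gives: tup(R,branch(k,6,m),Y) = tup(r(r(Y1,Y),4),X,Y1). Substituting into the earlier binding gives U := branch(k,6,m).
Decompose tup/3: R = r(r(Y1,Y),4),  branch(k,6,m) = X,  Y = Y1.
Bind R := r(r(Y1,Y),4); no other remaining equation mentions R.
Bind X := branch(k,6,m); no other remaining equation mentions X.
Bind Y := Y1; substituting into the remaining equation gives: r(tup(6,6,false),branch(r(6,4),r(4,zero),branch(zero,6,false))) = r(L,Y1). Substituting into the earlier binding gives R := r(r(Y1,Y1),4).
Decompose r/2: tup(6,6,false) = L,  branch(r(6,4),r(4,zero),branch(zero,6,false)) = Y1.
Bind L := tup(6,6,false); no other remaining equation mentions L.
Bind Y1 := branch(r(6,4),r(4,zero),branch(zero,6,false)). Substituting into the earlier bindings gives R := r(r(branch(r(6,4),r(4,zero),branch(zero,6,false)),branch(r(6,4),r(4,zero),branch(zero,6,false))),4), Y := branch(r(6,4),r(4,zero),branch(zero,6,false)).
MGU = { T -> k, U -> branch(k,6,m), Y2 -> k, R -> r(r(branch(r(6,4),r(4,zero),branch(zero,6,false)),branch(r(6,4),r(4,zero),branch(zero,6,false))),4), X -> branch(k,6,m), Y -> branch(r(6,4),r(4,zero),branch(zero,6,false)), L -> tup(6,6,false), Y1 -> branch(r(6,4),r(4,zero),branch(zero,6,false)) }, so R -> r(r(branch(r(6,4),r(4,zero),branch(zero,6,false)),branch(r(6,4),r(4,zero),branch(zero,6,false))),4).

r(r(branch(r(6,4),r(4,zero),branch(zero,6,false)),branch(r(6,4),r(4,zero),branch(zero,6,false))),4)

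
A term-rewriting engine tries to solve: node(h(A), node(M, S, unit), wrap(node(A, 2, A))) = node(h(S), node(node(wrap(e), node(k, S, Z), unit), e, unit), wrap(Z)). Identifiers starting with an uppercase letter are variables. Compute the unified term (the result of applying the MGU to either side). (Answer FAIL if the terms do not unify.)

node(h(e), node(node(wrap(e), node(k, e, node(e, 2, e)), unit), e, unit), wrap(node(e, 2, e)))

Decompose node/3: h(A) = h(S),  node(M, S, unit) = node(node(wrap(e), node(k, S, Z), unit), e, unit),  wrap(node(A, 2, A)) = wrap(Z).
Decompose h/1: A = S.
Bind A := S; substituting into the one remaining equation that mentions A gives: wrap(node(S, 2, S)) = wrap(Z).
Decompose node/3: M = node(wrap(e), node(k, S, Z), unit),  S = e,  unit = unit.
Bind M := node(wrap(e), node(k, S, Z), unit); no other remaining equation mentions M.
Bind S := e; substituting into the one remaining equation that mentions S gives: wrap(node(e, 2, e)) = wrap(Z). Substituting into the earlier bindings gives A := e, M := node(wrap(e), node(k, e, Z), unit).
Delete trivial equation unit = unit.
Decompose wrap/1: node(e, 2, e) = Z.
Bind Z := node(e, 2, e). Substituting into the earlier binding gives M := node(wrap(e), node(k, e, node(e, 2, e)), unit).
Applying the MGU to either side gives node(h(e), node(node(wrap(e), node(k, e, node(e, 2, e)), unit), e, unit), wrap(node(e, 2, e))).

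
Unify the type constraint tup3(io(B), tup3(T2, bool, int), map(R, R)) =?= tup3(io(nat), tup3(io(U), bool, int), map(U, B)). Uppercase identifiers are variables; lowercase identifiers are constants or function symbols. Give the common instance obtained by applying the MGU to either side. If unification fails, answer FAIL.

Decompose tup3/3: io(B) =?= io(nat),  tup3(T2, bool, int) =?= tup3(io(U), bool, int),  map(R, R) =?= map(U, B).
Decompose io/1: B =?= nat.
Bind B := nat; substituting into the one remaining equation that mentions B gives: map(R, R) =?= map(U, nat).
Decompose tup3/3: T2 =?= io(U),  bool =?= bool,  int =?= int.
Bind T2 := io(U); no other remaining equation mentions T2.
Delete trivial equation bool =?= bool.
Delete trivial equation int =?= int.
Decompose map/2: R =?= U,  R =?= nat.
Bind R := U; substituting into the remaining equation gives: U =?= nat.
Bind U := nat. Substituting into the earlier bindings gives T2 := io(nat), R := nat.
Applying the MGU to either side gives tup3(io(nat), tup3(io(nat), bool, int), map(nat, nat)).

tup3(io(nat), tup3(io(nat), bool, int), map(nat, nat))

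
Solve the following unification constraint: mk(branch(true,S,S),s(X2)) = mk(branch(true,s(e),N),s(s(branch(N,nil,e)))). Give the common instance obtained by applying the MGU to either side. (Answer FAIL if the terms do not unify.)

mk(branch(true,s(e),s(e)),s(s(branch(s(e),nil,e))))

Decompose mk/2: branch(true,S,S) = branch(true,s(e),N),  s(X2) = s(s(branch(N,nil,e))).
Decompose branch/3: true = true,  S = s(e),  S = N.
Delete trivial equation true = true.
Bind S := s(e); substituting into the one remaining equation that mentions S gives: s(e) = N.
Bind N := s(e); substituting into the remaining equation gives: s(X2) = s(s(branch(s(e),nil,e))).
Decompose s/1: X2 = s(branch(s(e),nil,e)).
Bind X2 := s(branch(s(e),nil,e)).
Applying the MGU to either side gives mk(branch(true,s(e),s(e)),s(s(branch(s(e),nil,e)))).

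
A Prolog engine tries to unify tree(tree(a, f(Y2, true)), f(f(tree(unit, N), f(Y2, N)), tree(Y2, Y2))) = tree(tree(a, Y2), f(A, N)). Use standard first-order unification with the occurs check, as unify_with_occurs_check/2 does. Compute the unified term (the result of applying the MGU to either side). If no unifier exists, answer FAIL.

FAIL

Decompose tree/2: tree(a, f(Y2, true)) = tree(a, Y2),  f(f(tree(unit, N), f(Y2, N)), tree(Y2, Y2)) = f(A, N).
Decompose tree/2: a = a,  f(Y2, true) = Y2.
Delete trivial equation a = a.
Occurs check fails: Y2 occurs in f(Y2, true); the equation Y2 = f(Y2, true) has no finite solution.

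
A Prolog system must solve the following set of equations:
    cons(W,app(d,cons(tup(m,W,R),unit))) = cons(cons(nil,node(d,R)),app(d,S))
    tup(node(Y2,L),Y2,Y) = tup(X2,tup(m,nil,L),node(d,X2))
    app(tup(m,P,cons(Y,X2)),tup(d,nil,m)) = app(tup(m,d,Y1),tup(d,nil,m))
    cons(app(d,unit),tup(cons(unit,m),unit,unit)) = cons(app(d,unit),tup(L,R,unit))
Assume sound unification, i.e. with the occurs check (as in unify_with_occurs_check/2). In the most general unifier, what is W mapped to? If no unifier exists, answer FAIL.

Decompose cons/2: W = cons(nil,node(d,R)),  app(d,cons(tup(m,W,R),unit)) = app(d,S).
Bind W := cons(nil,node(d,R)); substituting into the one remaining equation that mentions W gives: app(d,cons(tup(m,cons(nil,node(d,R)),R),unit)) = app(d,S).
Decompose app/2: d = d,  cons(tup(m,cons(nil,node(d,R)),R),unit) = S.
Delete trivial equation d = d.
Bind S := cons(tup(m,cons(nil,node(d,R)),R),unit); no other remaining equation mentions S.
Decompose tup/3: node(Y2,L) = X2,  Y2 = tup(m,nil,L),  Y = node(d,X2).
Bind X2 := node(Y2,L); substituting into the 2 remaining equations that mention X2 gives: Y = node(d,node(Y2,L)),  app(tup(m,P,cons(Y,node(Y2,L))),tup(d,nil,m)) = app(tup(m,d,Y1),tup(d,nil,m)).
Bind Y2 := tup(m,nil,L); substituting into the 2 remaining equations that mention Y2 gives: Y = node(d,node(tup(m,nil,L),L)),  app(tup(m,P,cons(Y,node(tup(m,nil,L),L))),tup(d,nil,m)) = app(tup(m,d,Y1),tup(d,nil,m)). Substituting into the earlier binding gives X2 := node(tup(m,nil,L),L).
Bind Y := node(d,node(tup(m,nil,L),L)); substituting into the one remaining equation that mentions Y gives: app(tup(m,P,cons(node(d,node(tup(m,nil,L),L)),node(tup(m,nil,L),L))),tup(d,nil,m)) = app(tup(m,d,Y1),tup(d,nil,m)).
Decompose app/2: tup(m,P,cons(node(d,node(tup(m,nil,L),L)),node(tup(m,nil,L),L))) = tup(m,d,Y1),  tup(d,nil,m) = tup(d,nil,m).
Decompose tup/3: m = m,  P = d,  cons(node(d,node(tup(m,nil,L),L)),node(tup(m,nil,L),L)) = Y1.
Delete trivial equation m = m.
Bind P := d; no other remaining equation mentions P.
Bind Y1 := cons(node(d,node(tup(m,nil,L),L)),node(tup(m,nil,L),L)); no other remaining equation mentions Y1.
Delete trivial equation tup(d,nil,m) = tup(d,nil,m).
Decompose cons/2: app(d,unit) = app(d,unit),  tup(cons(unit,m),unit,unit) = tup(L,R,unit).
Delete trivial equation app(d,unit) = app(d,unit).
Decompose tup/3: cons(unit,m) = L,  unit = R,  unit = unit.
Bind L := cons(unit,m); no other remaining equation mentions L. Substituting into the earlier bindings gives X2 := node(tup(m,nil,cons(unit,m)),cons(unit,m)), Y2 := tup(m,nil,cons(unit,m)), Y := node(d,node(tup(m,nil,cons(unit,m)),cons(unit,m))), Y1 := cons(node(d,node(tup(m,nil,cons(unit,m)),cons(unit,m))),node(tup(m,nil,cons(unit,m)),cons(unit,m))).
Bind R := unit; no other remaining equation mentions R. Substituting into the earlier bindings gives W := cons(nil,node(d,unit)), S := cons(tup(m,cons(nil,node(d,unit)),unit),unit).
Delete trivial equation unit = unit.
MGU = { W ↦ cons(nil,node(d,unit)), S ↦ cons(tup(m,cons(nil,node(d,unit)),unit),unit), X2 ↦ node(tup(m,nil,cons(unit,m)),cons(unit,m)), Y2 ↦ tup(m,nil,cons(unit,m)), Y ↦ node(d,node(tup(m,nil,cons(unit,m)),cons(unit,m))), P ↦ d, Y1 ↦ cons(node(d,node(tup(m,nil,cons(unit,m)),cons(unit,m))),node(tup(m,nil,cons(unit,m)),cons(unit,m))), L ↦ cons(unit,m), R ↦ unit }, so W ↦ cons(nil,node(d,unit)).

cons(nil,node(d,unit))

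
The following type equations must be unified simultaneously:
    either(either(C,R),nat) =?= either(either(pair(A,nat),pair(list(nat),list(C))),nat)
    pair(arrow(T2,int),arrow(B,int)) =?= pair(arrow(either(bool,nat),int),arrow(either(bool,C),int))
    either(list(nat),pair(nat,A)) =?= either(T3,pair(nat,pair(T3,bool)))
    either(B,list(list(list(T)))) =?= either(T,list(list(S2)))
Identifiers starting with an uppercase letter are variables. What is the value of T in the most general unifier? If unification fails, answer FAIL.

either(bool,pair(pair(list(nat),bool),nat))

Decompose either/2: either(C,R) =?= either(pair(A,nat),pair(list(nat),list(C))),  nat =?= nat.
Decompose either/2: C =?= pair(A,nat),  R =?= pair(list(nat),list(C)).
Bind C := pair(A,nat); substituting into the 2 remaining equations that mention C gives: R =?= pair(list(nat),list(pair(A,nat))),  pair(arrow(T2,int),arrow(B,int)) =?= pair(arrow(either(bool,nat),int),arrow(either(bool,pair(A,nat)),int)).
Bind R := pair(list(nat),list(pair(A,nat))); no other remaining equation mentions R.
Delete trivial equation nat =?= nat.
Decompose pair/2: arrow(T2,int) =?= arrow(either(bool,nat),int),  arrow(B,int) =?= arrow(either(bool,pair(A,nat)),int).
Decompose arrow/2: T2 =?= either(bool,nat),  int =?= int.
Bind T2 := either(bool,nat); no other remaining equation mentions T2.
Delete trivial equation int =?= int.
Decompose arrow/2: B =?= either(bool,pair(A,nat)),  int =?= int.
Bind B := either(bool,pair(A,nat)); substituting into the one remaining equation that mentions B gives: either(either(bool,pair(A,nat)),list(list(list(T)))) =?= either(T,list(list(S2))).
Delete trivial equation int =?= int.
Decompose either/2: list(nat) =?= T3,  pair(nat,A) =?= pair(nat,pair(T3,bool)).
Bind T3 := list(nat); substituting into the one remaining equation that mentions T3 gives: pair(nat,A) =?= pair(nat,pair(list(nat),bool)).
Decompose pair/2: nat =?= nat,  A =?= pair(list(nat),bool).
Delete trivial equation nat =?= nat.
Bind A := pair(list(nat),bool); substituting into the remaining equation gives: either(either(bool,pair(pair(list(nat),bool),nat)),list(list(list(T)))) =?= either(T,list(list(S2))). Substituting into the earlier bindings gives C := pair(pair(list(nat),bool),nat), R := pair(list(nat),list(pair(pair(list(nat),bool),nat))), B := either(bool,pair(pair(list(nat),bool),nat)).
Decompose either/2: either(bool,pair(pair(list(nat),bool),nat)) =?= T,  list(list(list(T))) =?= list(list(S2)).
Bind T := either(bool,pair(pair(list(nat),bool),nat)); substituting into the remaining equation gives: list(list(list(either(bool,pair(pair(list(nat),bool),nat))))) =?= list(list(S2)).
Decompose list/1: list(list(either(bool,pair(pair(list(nat),bool),nat)))) =?= list(S2).
Decompose list/1: list(either(bool,pair(pair(list(nat),bool),nat))) =?= S2.
Bind S2 := list(either(bool,pair(pair(list(nat),bool),nat))).
MGU = { C -> pair(pair(list(nat),bool),nat), R -> pair(list(nat),list(pair(pair(list(nat),bool),nat))), T2 -> either(bool,nat), B -> either(bool,pair(pair(list(nat),bool),nat)), T3 -> list(nat), A -> pair(list(nat),bool), T -> either(bool,pair(pair(list(nat),bool),nat)), S2 -> list(either(bool,pair(pair(list(nat),bool),nat))) }, so T -> either(bool,pair(pair(list(nat),bool),nat)).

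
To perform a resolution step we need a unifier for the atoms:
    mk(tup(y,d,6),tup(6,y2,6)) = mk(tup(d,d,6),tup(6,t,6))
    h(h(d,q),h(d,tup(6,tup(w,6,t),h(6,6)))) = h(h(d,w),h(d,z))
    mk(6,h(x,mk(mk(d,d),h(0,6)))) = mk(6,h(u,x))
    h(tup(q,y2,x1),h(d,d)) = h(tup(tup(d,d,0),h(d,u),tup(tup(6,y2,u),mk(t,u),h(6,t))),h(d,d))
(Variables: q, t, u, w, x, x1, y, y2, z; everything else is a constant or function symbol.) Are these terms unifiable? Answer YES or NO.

Decompose mk/2: tup(y,d,6) = tup(d,d,6),  tup(6,y2,6) = tup(6,t,6).
Decompose tup/3: y = d,  d = d,  6 = 6.
Bind y := d; no other remaining equation mentions y.
Delete trivial equation d = d.
Delete trivial equation 6 = 6.
Decompose tup/3: 6 = 6,  y2 = t,  6 = 6.
Delete trivial equation 6 = 6.
Bind y2 := t; substituting into the one remaining equation that mentions y2 gives: h(tup(q,t,x1),h(d,d)) = h(tup(tup(d,d,0),h(d,u),tup(tup(6,t,u),mk(t,u),h(6,t))),h(d,d)).
Delete trivial equation 6 = 6.
Decompose h/2: h(d,q) = h(d,w),  h(d,tup(6,tup(w,6,t),h(6,6))) = h(d,z).
Decompose h/2: d = d,  q = w.
Delete trivial equation d = d.
Bind q := w; substituting into the one remaining equation that mentions q gives: h(tup(w,t,x1),h(d,d)) = h(tup(tup(d,d,0),h(d,u),tup(tup(6,t,u),mk(t,u),h(6,t))),h(d,d)).
Decompose h/2: d = d,  tup(6,tup(w,6,t),h(6,6)) = z.
Delete trivial equation d = d.
Bind z := tup(6,tup(w,6,t),h(6,6)); no other remaining equation mentions z.
Decompose mk/2: 6 = 6,  h(x,mk(mk(d,d),h(0,6))) = h(u,x).
Delete trivial equation 6 = 6.
Decompose h/2: x = u,  mk(mk(d,d),h(0,6)) = x.
Bind x := u; substituting into the one remaining equation that mentions x gives: mk(mk(d,d),h(0,6)) = u.
Bind u := mk(mk(d,d),h(0,6)); substituting into the remaining equation gives: h(tup(w,t,x1),h(d,d)) = h(tup(tup(d,d,0),h(d,mk(mk(d,d),h(0,6))),tup(tup(6,t,mk(mk(d,d),h(0,6))),mk(t,mk(mk(d,d),h(0,6))),h(6,t))),h(d,d)). Substituting into the earlier binding gives x := mk(mk(d,d),h(0,6)).
Decompose h/2: tup(w,t,x1) = tup(tup(d,d,0),h(d,mk(mk(d,d),h(0,6))),tup(tup(6,t,mk(mk(d,d),h(0,6))),mk(t,mk(mk(d,d),h(0,6))),h(6,t))),  h(d,d) = h(d,d).
Decompose tup/3: w = tup(d,d,0),  t = h(d,mk(mk(d,d),h(0,6))),  x1 = tup(tup(6,t,mk(mk(d,d),h(0,6))),mk(t,mk(mk(d,d),h(0,6))),h(6,t)).
Bind w := tup(d,d,0); no other remaining equation mentions w. Substituting into the earlier bindings gives q := tup(d,d,0), z := tup(6,tup(tup(d,d,0),6,t),h(6,6)).
Bind t := h(d,mk(mk(d,d),h(0,6))); substituting into the one remaining equation that mentions t gives: x1 = tup(tup(6,h(d,mk(mk(d,d),h(0,6))),mk(mk(d,d),h(0,6))),mk(h(d,mk(mk(d,d),h(0,6))),mk(mk(d,d),h(0,6))),h(6,h(d,mk(mk(d,d),h(0,6))))). Substituting into the earlier bindings gives y2 := h(d,mk(mk(d,d),h(0,6))), z := tup(6,tup(tup(d,d,0),6,h(d,mk(mk(d,d),h(0,6)))),h(6,6)).
Bind x1 := tup(tup(6,h(d,mk(mk(d,d),h(0,6))),mk(mk(d,d),h(0,6))),mk(h(d,mk(mk(d,d),h(0,6))),mk(mk(d,d),h(0,6))),h(6,h(d,mk(mk(d,d),h(0,6))))); no other remaining equation mentions x1.
Delete trivial equation h(d,d) = h(d,d).
No equations remain and no clash or occurs-check failure arose, so a unifier exists.

YES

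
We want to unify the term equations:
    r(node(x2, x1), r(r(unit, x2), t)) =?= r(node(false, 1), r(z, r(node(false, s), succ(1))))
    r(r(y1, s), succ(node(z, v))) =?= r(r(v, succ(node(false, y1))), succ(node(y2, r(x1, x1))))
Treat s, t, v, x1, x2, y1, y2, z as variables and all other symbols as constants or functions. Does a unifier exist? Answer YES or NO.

YES

Decompose r/2: node(x2, x1) =?= node(false, 1),  r(r(unit, x2), t) =?= r(z, r(node(false, s), succ(1))).
Decompose node/2: x2 =?= false,  x1 =?= 1.
Bind x2 := false; substituting into the one remaining equation that mentions x2 gives: r(r(unit, false), t) =?= r(z, r(node(false, s), succ(1))).
Bind x1 := 1; substituting into the one remaining equation that mentions x1 gives: r(r(y1, s), succ(node(z, v))) =?= r(r(v, succ(node(false, y1))), succ(node(y2, r(1, 1)))).
Decompose r/2: r(unit, false) =?= z,  t =?= r(node(false, s), succ(1)).
Bind z := r(unit, false); substituting into the one remaining equation that mentions z gives: r(r(y1, s), succ(node(r(unit, false), v))) =?= r(r(v, succ(node(false, y1))), succ(node(y2, r(1, 1)))).
Bind t := r(node(false, s), succ(1)); no other remaining equation mentions t.
Decompose r/2: r(y1, s) =?= r(v, succ(node(false, y1))),  succ(node(r(unit, false), v)) =?= succ(node(y2, r(1, 1))).
Decompose r/2: y1 =?= v,  s =?= succ(node(false, y1)).
Bind y1 := v; substituting into the one remaining equation that mentions y1 gives: s =?= succ(node(false, v)).
Bind s := succ(node(false, v)); no other remaining equation mentions s. Substituting into the earlier binding gives t := r(node(false, succ(node(false, v))), succ(1)).
Decompose succ/1: node(r(unit, false), v) =?= node(y2, r(1, 1)).
Decompose node/2: r(unit, false) =?= y2,  v =?= r(1, 1).
Bind y2 := r(unit, false); no other remaining equation mentions y2.
Bind v := r(1, 1). Substituting into the earlier bindings gives t := r(node(false, succ(node(false, r(1, 1)))), succ(1)), y1 := r(1, 1), s := succ(node(false, r(1, 1))).
No equations remain and no clash or occurs-check failure arose, so a unifier exists.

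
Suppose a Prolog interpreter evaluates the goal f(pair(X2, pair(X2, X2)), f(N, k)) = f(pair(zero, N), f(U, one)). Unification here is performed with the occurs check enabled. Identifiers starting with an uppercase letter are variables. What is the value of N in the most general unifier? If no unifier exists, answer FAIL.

FAIL

Decompose f/2: pair(X2, pair(X2, X2)) = pair(zero, N),  f(N, k) = f(U, one).
Decompose pair/2: X2 = zero,  pair(X2, X2) = N.
Bind X2 := zero; substituting into the one remaining equation that mentions X2 gives: pair(zero, zero) = N.
Bind N := pair(zero, zero); substituting into the remaining equation gives: f(pair(zero, zero), k) = f(U, one).
Decompose f/2: pair(zero, zero) = U,  k = one.
Bind U := pair(zero, zero); no other remaining equation mentions U.
Clash: constants k and one differ; no unifier exists.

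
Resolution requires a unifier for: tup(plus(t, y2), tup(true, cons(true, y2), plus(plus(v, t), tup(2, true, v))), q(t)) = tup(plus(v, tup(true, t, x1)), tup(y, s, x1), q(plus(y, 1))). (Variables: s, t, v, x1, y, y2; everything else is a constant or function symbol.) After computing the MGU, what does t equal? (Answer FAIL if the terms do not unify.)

Decompose tup/3: plus(t, y2) = plus(v, tup(true, t, x1)),  tup(true, cons(true, y2), plus(plus(v, t), tup(2, true, v))) = tup(y, s, x1),  q(t) = q(plus(y, 1)).
Decompose plus/2: t = v,  y2 = tup(true, t, x1).
Bind t := v; substituting into the remaining equations gives: y2 = tup(true, v, x1),  tup(true, cons(true, y2), plus(plus(v, v), tup(2, true, v))) = tup(y, s, x1),  q(v) = q(plus(y, 1)).
Bind y2 := tup(true, v, x1); substituting into the one remaining equation that mentions y2 gives: tup(true, cons(true, tup(true, v, x1)), plus(plus(v, v), tup(2, true, v))) = tup(y, s, x1).
Decompose tup/3: true = y,  cons(true, tup(true, v, x1)) = s,  plus(plus(v, v), tup(2, true, v)) = x1.
Bind y := true; substituting into the one remaining equation that mentions y gives: q(v) = q(plus(true, 1)).
Bind s := cons(true, tup(true, v, x1)); no other remaining equation mentions s.
Bind x1 := plus(plus(v, v), tup(2, true, v)); no other remaining equation mentions x1. Substituting into the earlier bindings gives y2 := tup(true, v, plus(plus(v, v), tup(2, true, v))), s := cons(true, tup(true, v, plus(plus(v, v), tup(2, true, v)))).
Decompose q/1: v = plus(true, 1).
Bind v := plus(true, 1). Substituting into the earlier bindings gives t := plus(true, 1), y2 := tup(true, plus(true, 1), plus(plus(plus(true, 1), plus(true, 1)), tup(2, true, plus(true, 1)))), s := cons(true, tup(true, plus(true, 1), plus(plus(plus(true, 1), plus(true, 1)), tup(2, true, plus(true, 1))))), x1 := plus(plus(plus(true, 1), plus(true, 1)), tup(2, true, plus(true, 1))).
MGU = { t -> plus(true, 1), y2 -> tup(true, plus(true, 1), plus(plus(plus(true, 1), plus(true, 1)), tup(2, true, plus(true, 1)))), y -> true, s -> cons(true, tup(true, plus(true, 1), plus(plus(plus(true, 1), plus(true, 1)), tup(2, true, plus(true, 1))))), x1 -> plus(plus(plus(true, 1), plus(true, 1)), tup(2, true, plus(true, 1))), v -> plus(true, 1) }, so t -> plus(true, 1).

plus(true, 1)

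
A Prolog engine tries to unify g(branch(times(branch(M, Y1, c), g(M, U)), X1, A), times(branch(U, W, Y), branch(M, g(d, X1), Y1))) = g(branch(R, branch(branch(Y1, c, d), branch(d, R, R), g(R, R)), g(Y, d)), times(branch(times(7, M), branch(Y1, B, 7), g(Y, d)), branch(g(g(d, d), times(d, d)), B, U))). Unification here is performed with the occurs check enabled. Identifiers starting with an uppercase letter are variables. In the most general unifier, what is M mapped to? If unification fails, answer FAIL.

Decompose g/2: branch(times(branch(M, Y1, c), g(M, U)), X1, A) = branch(R, branch(branch(Y1, c, d), branch(d, R, R), g(R, R)), g(Y, d)),  times(branch(U, W, Y), branch(M, g(d, X1), Y1)) = times(branch(times(7, M), branch(Y1, B, 7), g(Y, d)), branch(g(g(d, d), times(d, d)), B, U)).
Decompose branch/3: times(branch(M, Y1, c), g(M, U)) = R,  X1 = branch(branch(Y1, c, d), branch(d, R, R), g(R, R)),  A = g(Y, d).
Bind R := times(branch(M, Y1, c), g(M, U)); substituting into the one remaining equation that mentions R gives: X1 = branch(branch(Y1, c, d), branch(d, times(branch(M, Y1, c), g(M, U)), times(branch(M, Y1, c), g(M, U))), g(times(branch(M, Y1, c), g(M, U)), times(branch(M, Y1, c), g(M, U)))).
Bind X1 := branch(branch(Y1, c, d), branch(d, times(branch(M, Y1, c), g(M, U)), times(branch(M, Y1, c), g(M, U))), g(times(branch(M, Y1, c), g(M, U)), times(branch(M, Y1, c), g(M, U)))); substituting into the one remaining equation that mentions X1 gives: times(branch(U, W, Y), branch(M, g(d, branch(branch(Y1, c, d), branch(d, times(branch(M, Y1, c), g(M, U)), times(branch(M, Y1, c), g(M, U))), g(times(branch(M, Y1, c), g(M, U)), times(branch(M, Y1, c), g(M, U))))), Y1)) = times(branch(times(7, M), branch(Y1, B, 7), g(Y, d)), branch(g(g(d, d), times(d, d)), B, U)).
Bind A := g(Y, d); no other remaining equation mentions A.
Decompose times/2: branch(U, W, Y) = branch(times(7, M), branch(Y1, B, 7), g(Y, d)),  branch(M, g(d, branch(branch(Y1, c, d), branch(d, times(branch(M, Y1, c), g(M, U)), times(branch(M, Y1, c), g(M, U))), g(times(branch(M, Y1, c), g(M, U)), times(branch(M, Y1, c), g(M, U))))), Y1) = branch(g(g(d, d), times(d, d)), B, U).
Decompose branch/3: U = times(7, M),  W = branch(Y1, B, 7),  Y = g(Y, d).
Bind U := times(7, M); substituting into the one remaining equation that mentions U gives: branch(M, g(d, branch(branch(Y1, c, d), branch(d, times(branch(M, Y1, c), g(M, times(7, M))), times(branch(M, Y1, c), g(M, times(7, M)))), g(times(branch(M, Y1, c), g(M, times(7, M))), times(branch(M, Y1, c), g(M, times(7, M)))))), Y1) = branch(g(g(d, d), times(d, d)), B, times(7, M)). Substituting into the earlier bindings gives R := times(branch(M, Y1, c), g(M, times(7, M))), X1 := branch(branch(Y1, c, d), branch(d, times(branch(M, Y1, c), g(M, times(7, M))), times(branch(M, Y1, c), g(M, times(7, M)))), g(times(branch(M, Y1, c), g(M, times(7, M))), times(branch(M, Y1, c), g(M, times(7, M))))).
Bind W := branch(Y1, B, 7); no other remaining equation mentions W.
Occurs check fails: Y occurs in g(Y, d); the equation Y = g(Y, d) has no finite solution.

FAIL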